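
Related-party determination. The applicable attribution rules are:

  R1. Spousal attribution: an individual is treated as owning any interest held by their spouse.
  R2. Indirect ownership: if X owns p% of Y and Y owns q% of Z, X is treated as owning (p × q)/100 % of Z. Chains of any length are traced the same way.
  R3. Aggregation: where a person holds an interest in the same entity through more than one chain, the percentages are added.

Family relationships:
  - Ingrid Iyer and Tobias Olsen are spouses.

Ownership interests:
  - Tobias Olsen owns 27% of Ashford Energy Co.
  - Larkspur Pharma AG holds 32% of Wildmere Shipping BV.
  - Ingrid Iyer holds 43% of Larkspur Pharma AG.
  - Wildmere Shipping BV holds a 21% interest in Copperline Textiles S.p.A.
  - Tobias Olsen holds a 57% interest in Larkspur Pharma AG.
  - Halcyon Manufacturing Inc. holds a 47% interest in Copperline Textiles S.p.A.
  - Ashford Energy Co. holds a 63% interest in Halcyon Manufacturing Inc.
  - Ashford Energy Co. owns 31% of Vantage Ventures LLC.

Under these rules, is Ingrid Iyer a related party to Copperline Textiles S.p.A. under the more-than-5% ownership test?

By spousal attribution (R1), Ingrid Iyer is treated as also owning Tobias Olsen's interest in Larkspur Pharma AG, giving 43% + 57% = 100%.
By spousal attribution (R1), Ingrid Iyer is treated as owning Tobias Olsen's 27% interest in Ashford Energy Co.
Chain via Larkspur Pharma AG → Wildmere Shipping BV (R2): 100% × 32% × 21% = 6.72% of Copperline Textiles S.p.A.
Chain via Ashford Energy Co. → Halcyon Manufacturing Inc. (R2): 27% × 63% × 47% = 7.9947% of Copperline Textiles S.p.A.
Aggregating (R3): 6.72% + 7.9947% = 14.7147%.
14.7147% exceeds the 5% threshold, so Ingrid is a related party to Copperline Textiles S.p.A.

Yes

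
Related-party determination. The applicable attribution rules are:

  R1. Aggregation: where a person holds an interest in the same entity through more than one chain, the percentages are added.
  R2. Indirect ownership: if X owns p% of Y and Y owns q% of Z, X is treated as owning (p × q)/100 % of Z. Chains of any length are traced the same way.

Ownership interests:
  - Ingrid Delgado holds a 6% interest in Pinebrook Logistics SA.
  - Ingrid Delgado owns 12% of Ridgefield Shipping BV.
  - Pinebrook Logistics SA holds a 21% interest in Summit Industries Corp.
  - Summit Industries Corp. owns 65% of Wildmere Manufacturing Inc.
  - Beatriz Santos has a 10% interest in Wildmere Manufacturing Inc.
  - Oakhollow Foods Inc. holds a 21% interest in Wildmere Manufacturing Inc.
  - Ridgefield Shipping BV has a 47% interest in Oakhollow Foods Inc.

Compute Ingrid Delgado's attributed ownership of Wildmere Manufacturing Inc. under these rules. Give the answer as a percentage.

2.0034%

Chain via Pinebrook Logistics SA → Summit Industries Corp. (R2): 6% × 21% × 65% = 0.819% of Wildmere Manufacturing Inc.
Chain via Ridgefield Shipping BV → Oakhollow Foods Inc. (R2): 12% × 47% × 21% = 1.1844% of Wildmere Manufacturing Inc.
Aggregating (R1): 0.819% + 1.1844% = 2.0034%.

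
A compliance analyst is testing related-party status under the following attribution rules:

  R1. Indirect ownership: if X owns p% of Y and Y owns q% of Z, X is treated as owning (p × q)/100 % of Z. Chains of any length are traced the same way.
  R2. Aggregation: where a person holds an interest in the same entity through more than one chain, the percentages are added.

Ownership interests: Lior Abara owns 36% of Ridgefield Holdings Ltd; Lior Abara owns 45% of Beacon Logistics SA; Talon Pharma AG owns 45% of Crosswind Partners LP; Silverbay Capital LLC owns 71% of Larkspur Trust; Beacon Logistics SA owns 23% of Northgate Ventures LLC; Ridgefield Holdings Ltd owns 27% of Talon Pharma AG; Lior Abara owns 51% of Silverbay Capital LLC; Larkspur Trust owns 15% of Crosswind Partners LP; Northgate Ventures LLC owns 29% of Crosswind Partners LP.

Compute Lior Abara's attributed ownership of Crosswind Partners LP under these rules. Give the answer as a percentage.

12.807%

Chain via Silverbay Capital LLC → Larkspur Trust (R1): 51% × 71% × 15% = 5.4315% of Crosswind Partners LP.
Chain via Beacon Logistics SA → Northgate Ventures LLC (R1): 45% × 23% × 29% = 3.0015% of Crosswind Partners LP.
Chain via Ridgefield Holdings Ltd → Talon Pharma AG (R1): 36% × 27% × 45% = 4.374% of Crosswind Partners LP.
Aggregating (R2): 5.4315% + 3.0015% + 4.374% = 12.807%.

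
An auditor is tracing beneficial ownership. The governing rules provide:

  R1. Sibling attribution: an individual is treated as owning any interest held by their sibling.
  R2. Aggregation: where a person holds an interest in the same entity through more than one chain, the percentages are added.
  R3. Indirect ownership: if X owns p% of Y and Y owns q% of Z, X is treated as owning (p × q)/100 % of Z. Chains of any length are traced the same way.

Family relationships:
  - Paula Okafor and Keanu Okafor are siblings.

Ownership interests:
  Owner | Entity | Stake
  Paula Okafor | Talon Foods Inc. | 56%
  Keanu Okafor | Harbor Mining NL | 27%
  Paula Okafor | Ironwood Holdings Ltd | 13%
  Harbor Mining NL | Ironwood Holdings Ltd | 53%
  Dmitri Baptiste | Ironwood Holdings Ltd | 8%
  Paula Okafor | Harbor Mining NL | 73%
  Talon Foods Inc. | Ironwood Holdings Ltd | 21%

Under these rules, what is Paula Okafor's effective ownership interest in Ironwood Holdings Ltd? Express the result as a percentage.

77.76%

By sibling attribution (R1), Paula Okafor is treated as also owning Keanu Okafor's interest in Harbor Mining NL, giving 73% + 27% = 100%.
Chain via Harbor Mining NL (R3): 100% × 53% = 53% of Ironwood Holdings Ltd.
Chain via Talon Foods Inc. (R3): 56% × 21% = 11.76% of Ironwood Holdings Ltd.
Direct interest in Ironwood Holdings Ltd: 13%.
Aggregating (R2): 53% + 11.76% + 13% = 77.76%.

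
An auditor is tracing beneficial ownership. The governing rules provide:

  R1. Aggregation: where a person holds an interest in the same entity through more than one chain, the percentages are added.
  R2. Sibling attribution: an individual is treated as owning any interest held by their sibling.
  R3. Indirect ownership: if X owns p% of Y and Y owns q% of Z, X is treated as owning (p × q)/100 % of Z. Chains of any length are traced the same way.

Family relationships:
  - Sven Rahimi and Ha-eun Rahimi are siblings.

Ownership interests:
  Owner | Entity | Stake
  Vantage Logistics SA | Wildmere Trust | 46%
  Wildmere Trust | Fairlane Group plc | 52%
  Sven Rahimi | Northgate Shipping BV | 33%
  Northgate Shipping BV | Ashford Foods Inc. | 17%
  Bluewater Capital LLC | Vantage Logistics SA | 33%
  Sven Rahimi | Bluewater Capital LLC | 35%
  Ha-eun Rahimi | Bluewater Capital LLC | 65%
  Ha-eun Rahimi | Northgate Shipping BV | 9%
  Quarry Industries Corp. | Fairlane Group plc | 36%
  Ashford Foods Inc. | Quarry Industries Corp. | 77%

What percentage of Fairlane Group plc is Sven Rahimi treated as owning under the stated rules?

9.872808%

By sibling attribution (R2), Sven Rahimi is treated as also owning Ha-eun Rahimi's interest in Northgate Shipping BV, giving 33% + 9% = 42%.
By sibling attribution (R2), Sven Rahimi is treated as also owning Ha-eun Rahimi's interest in Bluewater Capital LLC, giving 35% + 65% = 100%.
Chain via Northgate Shipping BV → Ashford Foods Inc. → Quarry Industries Corp. (R3): 42% × 17% × 77% × 36% = 1.979208% of Fairlane Group plc.
Chain via Bluewater Capital LLC → Vantage Logistics SA → Wildmere Trust (R3): 100% × 33% × 46% × 52% = 7.8936% of Fairlane Group plc.
Aggregating (R1): 1.979208% + 7.8936% = 9.872808%.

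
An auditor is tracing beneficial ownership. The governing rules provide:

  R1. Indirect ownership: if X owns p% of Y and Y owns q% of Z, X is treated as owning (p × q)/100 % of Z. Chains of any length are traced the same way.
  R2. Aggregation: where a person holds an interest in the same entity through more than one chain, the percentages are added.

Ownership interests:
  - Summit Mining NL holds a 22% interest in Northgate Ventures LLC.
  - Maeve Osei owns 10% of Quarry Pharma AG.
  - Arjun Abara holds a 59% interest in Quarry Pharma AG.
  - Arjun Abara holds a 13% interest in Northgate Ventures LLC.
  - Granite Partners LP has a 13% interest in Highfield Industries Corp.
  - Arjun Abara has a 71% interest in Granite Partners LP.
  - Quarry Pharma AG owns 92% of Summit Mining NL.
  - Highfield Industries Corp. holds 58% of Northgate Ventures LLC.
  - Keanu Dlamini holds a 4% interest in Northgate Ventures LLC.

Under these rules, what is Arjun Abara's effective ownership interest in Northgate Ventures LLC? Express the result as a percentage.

Chain via Granite Partners LP → Highfield Industries Corp. (R1): 71% × 13% × 58% = 5.3534% of Northgate Ventures LLC.
Chain via Quarry Pharma AG → Summit Mining NL (R1): 59% × 92% × 22% = 11.9416% of Northgate Ventures LLC.
Direct interest in Northgate Ventures LLC: 13%.
Aggregating (R2): 5.3534% + 11.9416% + 13% = 30.295%.

30.295%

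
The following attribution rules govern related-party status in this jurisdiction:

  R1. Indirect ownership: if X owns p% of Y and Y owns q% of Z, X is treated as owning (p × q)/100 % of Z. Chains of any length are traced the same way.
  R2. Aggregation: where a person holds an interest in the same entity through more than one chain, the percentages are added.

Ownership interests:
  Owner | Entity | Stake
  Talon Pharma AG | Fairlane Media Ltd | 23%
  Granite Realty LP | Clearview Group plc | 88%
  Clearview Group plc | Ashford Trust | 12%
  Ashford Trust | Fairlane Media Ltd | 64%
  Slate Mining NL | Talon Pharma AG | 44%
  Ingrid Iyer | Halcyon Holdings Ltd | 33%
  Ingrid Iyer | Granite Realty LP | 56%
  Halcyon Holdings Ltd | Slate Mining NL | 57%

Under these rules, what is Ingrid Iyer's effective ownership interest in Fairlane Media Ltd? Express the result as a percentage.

5.688276%

Chain via Granite Realty LP → Clearview Group plc → Ashford Trust (R1): 56% × 88% × 12% × 64% = 3.784704% of Fairlane Media Ltd.
Chain via Halcyon Holdings Ltd → Slate Mining NL → Talon Pharma AG (R1): 33% × 57% × 44% × 23% = 1.903572% of Fairlane Media Ltd.
Aggregating (R2): 3.784704% + 1.903572% = 5.688276%.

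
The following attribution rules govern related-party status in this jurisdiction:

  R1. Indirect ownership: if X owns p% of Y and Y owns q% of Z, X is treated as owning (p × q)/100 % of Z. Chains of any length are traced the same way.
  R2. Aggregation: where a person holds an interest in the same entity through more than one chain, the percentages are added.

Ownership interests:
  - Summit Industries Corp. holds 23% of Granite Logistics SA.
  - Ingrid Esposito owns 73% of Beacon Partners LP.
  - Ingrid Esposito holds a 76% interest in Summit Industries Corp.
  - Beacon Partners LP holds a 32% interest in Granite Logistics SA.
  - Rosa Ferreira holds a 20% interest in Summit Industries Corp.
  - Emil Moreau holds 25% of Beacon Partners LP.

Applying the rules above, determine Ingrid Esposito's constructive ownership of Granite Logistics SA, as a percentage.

Chain via Summit Industries Corp. (R1): 76% × 23% = 17.48% of Granite Logistics SA.
Chain via Beacon Partners LP (R1): 73% × 32% = 23.36% of Granite Logistics SA.
Aggregating (R2): 17.48% + 23.36% = 40.84%.

40.84%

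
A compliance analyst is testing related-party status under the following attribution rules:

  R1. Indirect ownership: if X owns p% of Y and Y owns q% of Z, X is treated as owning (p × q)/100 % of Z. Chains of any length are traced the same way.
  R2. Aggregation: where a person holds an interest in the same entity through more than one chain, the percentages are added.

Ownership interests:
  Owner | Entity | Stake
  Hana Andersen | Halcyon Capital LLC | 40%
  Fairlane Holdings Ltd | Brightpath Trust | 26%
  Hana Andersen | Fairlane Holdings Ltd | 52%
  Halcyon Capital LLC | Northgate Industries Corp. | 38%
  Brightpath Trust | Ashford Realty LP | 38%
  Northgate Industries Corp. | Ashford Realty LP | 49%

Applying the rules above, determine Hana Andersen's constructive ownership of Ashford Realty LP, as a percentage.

Chain via Halcyon Capital LLC → Northgate Industries Corp. (R1): 40% × 38% × 49% = 7.448% of Ashford Realty LP.
Chain via Fairlane Holdings Ltd → Brightpath Trust (R1): 52% × 26% × 38% = 5.1376% of Ashford Realty LP.
Aggregating (R2): 7.448% + 5.1376% = 12.5856%.

12.5856%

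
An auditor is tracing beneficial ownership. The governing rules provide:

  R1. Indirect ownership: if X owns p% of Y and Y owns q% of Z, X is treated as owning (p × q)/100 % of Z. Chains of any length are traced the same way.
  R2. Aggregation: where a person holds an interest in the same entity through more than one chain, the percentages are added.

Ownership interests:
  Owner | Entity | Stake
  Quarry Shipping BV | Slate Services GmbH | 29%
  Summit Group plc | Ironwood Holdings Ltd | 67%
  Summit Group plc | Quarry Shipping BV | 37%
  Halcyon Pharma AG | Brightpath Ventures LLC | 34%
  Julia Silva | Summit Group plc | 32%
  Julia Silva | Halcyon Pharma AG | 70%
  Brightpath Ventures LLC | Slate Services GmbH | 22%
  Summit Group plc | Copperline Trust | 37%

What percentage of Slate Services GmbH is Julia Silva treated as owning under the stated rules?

Chain via Halcyon Pharma AG → Brightpath Ventures LLC (R1): 70% × 34% × 22% = 5.236% of Slate Services GmbH.
Chain via Summit Group plc → Quarry Shipping BV (R1): 32% × 37% × 29% = 3.4336% of Slate Services GmbH.
Aggregating (R2): 5.236% + 3.4336% = 8.6696%.

8.6696%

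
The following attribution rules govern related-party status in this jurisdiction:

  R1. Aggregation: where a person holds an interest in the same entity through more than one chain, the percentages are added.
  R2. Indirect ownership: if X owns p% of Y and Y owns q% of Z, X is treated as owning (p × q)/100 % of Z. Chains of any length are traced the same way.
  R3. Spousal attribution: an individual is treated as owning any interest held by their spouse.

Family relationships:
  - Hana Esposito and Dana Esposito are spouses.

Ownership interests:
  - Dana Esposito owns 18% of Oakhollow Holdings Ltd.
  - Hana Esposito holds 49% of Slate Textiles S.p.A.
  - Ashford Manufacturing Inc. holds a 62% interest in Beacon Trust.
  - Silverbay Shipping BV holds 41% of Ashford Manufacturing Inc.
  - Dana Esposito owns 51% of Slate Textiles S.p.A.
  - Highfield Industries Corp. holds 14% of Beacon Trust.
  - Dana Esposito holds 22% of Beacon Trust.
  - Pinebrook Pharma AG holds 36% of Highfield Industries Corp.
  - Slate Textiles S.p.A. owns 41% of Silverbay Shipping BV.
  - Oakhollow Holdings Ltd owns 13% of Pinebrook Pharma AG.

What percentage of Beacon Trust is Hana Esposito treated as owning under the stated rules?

32.540136%

By spousal attribution (R3), Hana Esposito is treated as also owning Dana Esposito's interest in Slate Textiles S.p.A, giving 49% + 51% = 100%.
By spousal attribution (R3), Hana Esposito is treated as owning Dana Esposito's 18% interest in Oakhollow Holdings Ltd.
By spousal attribution (R3), Hana Esposito is treated as owning Dana Esposito's 22% interest in Beacon Trust.
Chain via Slate Textiles S.p.A. → Silverbay Shipping BV → Ashford Manufacturing Inc. (R2): 100% × 41% × 41% × 62% = 10.4222% of Beacon Trust.
Chain via Oakhollow Holdings Ltd → Pinebrook Pharma AG → Highfield Industries Corp. (R2): 18% × 13% × 36% × 14% = 0.117936% of Beacon Trust.
Direct interest in Beacon Trust: 22%.
Aggregating (R1): 10.4222% + 0.117936% + 22% = 32.540136%.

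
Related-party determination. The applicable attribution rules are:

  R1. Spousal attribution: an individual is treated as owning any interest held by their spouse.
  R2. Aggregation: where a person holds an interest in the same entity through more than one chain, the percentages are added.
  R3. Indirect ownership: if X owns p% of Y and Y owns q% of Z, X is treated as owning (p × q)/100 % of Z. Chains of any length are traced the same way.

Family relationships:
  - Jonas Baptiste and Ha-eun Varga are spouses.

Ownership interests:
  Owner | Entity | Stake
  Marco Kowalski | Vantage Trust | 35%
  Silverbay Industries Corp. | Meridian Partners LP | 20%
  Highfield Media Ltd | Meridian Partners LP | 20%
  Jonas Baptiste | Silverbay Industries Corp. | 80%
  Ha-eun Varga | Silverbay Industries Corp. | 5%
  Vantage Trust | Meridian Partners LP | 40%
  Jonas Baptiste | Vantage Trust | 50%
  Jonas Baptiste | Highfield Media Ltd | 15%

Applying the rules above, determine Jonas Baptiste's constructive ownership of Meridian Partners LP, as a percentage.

40%

By spousal attribution (R1), Jonas Baptiste is treated as also owning Ha-eun Varga's interest in Silverbay Industries Corp, giving 80% + 5% = 85%.
Chain via Vantage Trust (R3): 50% × 40% = 20% of Meridian Partners LP.
Chain via Highfield Media Ltd (R3): 15% × 20% = 3% of Meridian Partners LP.
Chain via Silverbay Industries Corp. (R3): 85% × 20% = 17% of Meridian Partners LP.
Aggregating (R2): 20% + 3% + 17% = 40%.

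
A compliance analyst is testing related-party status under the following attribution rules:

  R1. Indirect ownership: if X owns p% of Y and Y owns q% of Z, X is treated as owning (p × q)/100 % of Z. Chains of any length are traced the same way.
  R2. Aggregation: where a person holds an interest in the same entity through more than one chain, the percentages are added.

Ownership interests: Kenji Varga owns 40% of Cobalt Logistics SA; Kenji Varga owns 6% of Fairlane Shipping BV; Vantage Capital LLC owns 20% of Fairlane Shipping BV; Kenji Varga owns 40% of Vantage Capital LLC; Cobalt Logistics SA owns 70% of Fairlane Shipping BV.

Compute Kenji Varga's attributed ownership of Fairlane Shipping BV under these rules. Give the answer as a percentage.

42%

Chain via Vantage Capital LLC (R1): 40% × 20% = 8% of Fairlane Shipping BV.
Chain via Cobalt Logistics SA (R1): 40% × 70% = 28% of Fairlane Shipping BV.
Direct interest in Fairlane Shipping BV: 6%.
Aggregating (R2): 8% + 28% + 6% = 42%.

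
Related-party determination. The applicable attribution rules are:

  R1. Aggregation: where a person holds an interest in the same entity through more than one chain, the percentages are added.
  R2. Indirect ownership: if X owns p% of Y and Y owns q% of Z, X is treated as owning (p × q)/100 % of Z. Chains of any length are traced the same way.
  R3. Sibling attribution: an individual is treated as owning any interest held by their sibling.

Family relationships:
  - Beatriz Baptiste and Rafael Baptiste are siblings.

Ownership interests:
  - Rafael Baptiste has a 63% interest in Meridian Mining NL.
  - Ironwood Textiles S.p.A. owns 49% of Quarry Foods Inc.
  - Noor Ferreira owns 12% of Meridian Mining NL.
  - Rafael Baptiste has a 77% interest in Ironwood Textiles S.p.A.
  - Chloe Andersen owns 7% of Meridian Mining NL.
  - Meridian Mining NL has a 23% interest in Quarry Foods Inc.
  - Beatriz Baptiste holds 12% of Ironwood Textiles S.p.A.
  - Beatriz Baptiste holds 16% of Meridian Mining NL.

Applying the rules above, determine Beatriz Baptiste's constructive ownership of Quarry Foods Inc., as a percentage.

By sibling attribution (R3), Beatriz Baptiste is treated as also owning Rafael Baptiste's interest in Meridian Mining NL, giving 16% + 63% = 79%.
By sibling attribution (R3), Beatriz Baptiste is treated as also owning Rafael Baptiste's interest in Ironwood Textiles S.p.A, giving 12% + 77% = 89%.
Chain via Meridian Mining NL (R2): 79% × 23% = 18.17% of Quarry Foods Inc.
Chain via Ironwood Textiles S.p.A. (R2): 89% × 49% = 43.61% of Quarry Foods Inc.
Aggregating (R1): 18.17% + 43.61% = 61.78%.

61.78%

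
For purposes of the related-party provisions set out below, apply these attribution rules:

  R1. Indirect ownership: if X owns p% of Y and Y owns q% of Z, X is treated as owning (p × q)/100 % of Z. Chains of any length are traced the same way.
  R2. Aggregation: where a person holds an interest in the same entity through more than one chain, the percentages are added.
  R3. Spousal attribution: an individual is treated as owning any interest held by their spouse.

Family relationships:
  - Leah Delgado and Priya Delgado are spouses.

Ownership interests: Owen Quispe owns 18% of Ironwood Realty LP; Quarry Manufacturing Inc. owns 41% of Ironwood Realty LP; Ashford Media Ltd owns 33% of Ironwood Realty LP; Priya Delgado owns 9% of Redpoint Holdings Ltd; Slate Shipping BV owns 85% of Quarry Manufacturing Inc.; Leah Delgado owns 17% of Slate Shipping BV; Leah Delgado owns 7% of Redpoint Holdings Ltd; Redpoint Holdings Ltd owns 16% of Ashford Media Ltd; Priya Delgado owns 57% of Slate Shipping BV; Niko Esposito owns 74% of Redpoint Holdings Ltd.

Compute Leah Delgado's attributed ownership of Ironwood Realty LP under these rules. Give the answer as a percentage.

By spousal attribution (R3), Leah Delgado is treated as also owning Priya Delgado's interest in Slate Shipping BV, giving 17% + 57% = 74%.
By spousal attribution (R3), Leah Delgado is treated as also owning Priya Delgado's interest in Redpoint Holdings Ltd, giving 7% + 9% = 16%.
Chain via Slate Shipping BV → Quarry Manufacturing Inc. (R1): 74% × 85% × 41% = 25.789% of Ironwood Realty LP.
Chain via Redpoint Holdings Ltd → Ashford Media Ltd (R1): 16% × 16% × 33% = 0.8448% of Ironwood Realty LP.
Aggregating (R2): 25.789% + 0.8448% = 26.6338%.

26.6338%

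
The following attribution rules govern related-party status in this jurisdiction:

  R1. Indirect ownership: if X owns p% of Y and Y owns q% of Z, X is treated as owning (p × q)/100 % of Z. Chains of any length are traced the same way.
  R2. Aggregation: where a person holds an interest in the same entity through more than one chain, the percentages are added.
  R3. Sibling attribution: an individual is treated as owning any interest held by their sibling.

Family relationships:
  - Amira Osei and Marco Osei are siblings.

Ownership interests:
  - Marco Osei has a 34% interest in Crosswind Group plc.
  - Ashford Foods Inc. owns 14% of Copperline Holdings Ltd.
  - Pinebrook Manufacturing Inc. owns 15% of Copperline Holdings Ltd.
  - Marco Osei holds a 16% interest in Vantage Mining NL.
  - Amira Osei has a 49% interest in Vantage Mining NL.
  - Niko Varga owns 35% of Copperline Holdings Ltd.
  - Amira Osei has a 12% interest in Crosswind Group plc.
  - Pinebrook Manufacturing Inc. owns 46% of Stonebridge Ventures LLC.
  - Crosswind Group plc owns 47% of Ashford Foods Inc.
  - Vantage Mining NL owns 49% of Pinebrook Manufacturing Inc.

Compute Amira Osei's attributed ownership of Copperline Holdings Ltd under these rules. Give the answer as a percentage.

By sibling attribution (R3), Amira Osei is treated as also owning Marco Osei's interest in Vantage Mining NL, giving 49% + 16% = 65%.
By sibling attribution (R3), Amira Osei is treated as also owning Marco Osei's interest in Crosswind Group plc, giving 12% + 34% = 46%.
Chain via Vantage Mining NL → Pinebrook Manufacturing Inc. (R1): 65% × 49% × 15% = 4.7775% of Copperline Holdings Ltd.
Chain via Crosswind Group plc → Ashford Foods Inc. (R1): 46% × 47% × 14% = 3.0268% of Copperline Holdings Ltd.
Aggregating (R2): 4.7775% + 3.0268% = 7.8043%.

7.8043%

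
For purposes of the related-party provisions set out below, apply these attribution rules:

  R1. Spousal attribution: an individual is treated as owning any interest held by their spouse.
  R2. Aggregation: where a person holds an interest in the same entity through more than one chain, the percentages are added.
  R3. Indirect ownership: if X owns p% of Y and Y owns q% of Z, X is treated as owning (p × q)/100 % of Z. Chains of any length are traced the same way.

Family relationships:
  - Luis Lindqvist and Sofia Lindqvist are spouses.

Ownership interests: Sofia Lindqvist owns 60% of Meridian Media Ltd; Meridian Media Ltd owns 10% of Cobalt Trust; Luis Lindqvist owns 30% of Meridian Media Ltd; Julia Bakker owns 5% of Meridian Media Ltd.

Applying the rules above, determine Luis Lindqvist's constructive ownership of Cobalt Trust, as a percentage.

9%

By spousal attribution (R1), Luis Lindqvist is treated as also owning Sofia Lindqvist's interest in Meridian Media Ltd, giving 30% + 60% = 90%.
Chain via Meridian Media Ltd (R3): 90% × 10% = 9% of Cobalt Trust.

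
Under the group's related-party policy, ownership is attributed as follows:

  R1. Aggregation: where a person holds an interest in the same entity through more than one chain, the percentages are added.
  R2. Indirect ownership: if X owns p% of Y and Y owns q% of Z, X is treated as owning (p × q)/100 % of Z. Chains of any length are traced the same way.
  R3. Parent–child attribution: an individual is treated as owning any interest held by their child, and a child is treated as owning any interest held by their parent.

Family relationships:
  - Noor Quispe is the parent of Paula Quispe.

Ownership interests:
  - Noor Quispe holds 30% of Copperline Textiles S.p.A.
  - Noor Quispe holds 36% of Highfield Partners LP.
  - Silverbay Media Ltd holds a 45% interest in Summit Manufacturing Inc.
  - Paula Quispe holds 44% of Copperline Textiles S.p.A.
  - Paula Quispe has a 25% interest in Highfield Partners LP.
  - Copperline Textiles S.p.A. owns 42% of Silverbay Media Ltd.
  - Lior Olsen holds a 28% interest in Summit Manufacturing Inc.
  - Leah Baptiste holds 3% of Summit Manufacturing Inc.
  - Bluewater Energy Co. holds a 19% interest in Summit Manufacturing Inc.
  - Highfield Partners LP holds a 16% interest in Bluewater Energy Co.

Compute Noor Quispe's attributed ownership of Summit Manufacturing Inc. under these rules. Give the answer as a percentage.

15.8404%

By parent–child attribution (R3), Noor Quispe is treated as also owning Paula Quispe's interest in Copperline Textiles S.p.A, giving 30% + 44% = 74%.
By parent–child attribution (R3), Noor Quispe is treated as also owning Paula Quispe's interest in Highfield Partners LP, giving 36% + 25% = 61%.
Chain via Copperline Textiles S.p.A. → Silverbay Media Ltd (R2): 74% × 42% × 45% = 13.986% of Summit Manufacturing Inc.
Chain via Highfield Partners LP → Bluewater Energy Co. (R2): 61% × 16% × 19% = 1.8544% of Summit Manufacturing Inc.
Aggregating (R1): 13.986% + 1.8544% = 15.8404%.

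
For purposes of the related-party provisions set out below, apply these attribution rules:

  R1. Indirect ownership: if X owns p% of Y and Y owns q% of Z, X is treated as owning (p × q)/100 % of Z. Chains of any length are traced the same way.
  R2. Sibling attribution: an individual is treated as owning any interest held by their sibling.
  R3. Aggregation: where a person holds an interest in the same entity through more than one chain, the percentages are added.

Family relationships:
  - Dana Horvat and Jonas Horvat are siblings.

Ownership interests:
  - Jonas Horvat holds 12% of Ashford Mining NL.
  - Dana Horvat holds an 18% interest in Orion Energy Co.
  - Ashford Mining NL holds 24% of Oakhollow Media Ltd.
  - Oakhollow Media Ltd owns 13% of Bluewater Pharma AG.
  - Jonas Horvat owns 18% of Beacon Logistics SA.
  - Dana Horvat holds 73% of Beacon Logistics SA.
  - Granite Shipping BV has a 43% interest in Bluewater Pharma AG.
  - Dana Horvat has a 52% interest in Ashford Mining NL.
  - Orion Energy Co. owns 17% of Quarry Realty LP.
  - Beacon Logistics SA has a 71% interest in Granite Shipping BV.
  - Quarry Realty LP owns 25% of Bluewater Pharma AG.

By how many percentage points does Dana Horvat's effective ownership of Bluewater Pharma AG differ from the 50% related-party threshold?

19.4559

By sibling attribution (R2), Dana Horvat is treated as also owning Jonas Horvat's interest in Ashford Mining NL, giving 52% + 12% = 64%.
By sibling attribution (R2), Dana Horvat is treated as also owning Jonas Horvat's interest in Beacon Logistics SA, giving 73% + 18% = 91%.
Chain via Ashford Mining NL → Oakhollow Media Ltd (R1): 64% × 24% × 13% = 1.9968% of Bluewater Pharma AG.
Chain via Orion Energy Co. → Quarry Realty LP (R1): 18% × 17% × 25% = 0.765% of Bluewater Pharma AG.
Chain via Beacon Logistics SA → Granite Shipping BV (R1): 91% × 71% × 43% = 27.7823% of Bluewater Pharma AG.
Aggregating (R3): 1.9968% + 0.765% + 27.7823% = 30.5441%.
30.5441% falls short of the 50% threshold by 19.4559 percentage points.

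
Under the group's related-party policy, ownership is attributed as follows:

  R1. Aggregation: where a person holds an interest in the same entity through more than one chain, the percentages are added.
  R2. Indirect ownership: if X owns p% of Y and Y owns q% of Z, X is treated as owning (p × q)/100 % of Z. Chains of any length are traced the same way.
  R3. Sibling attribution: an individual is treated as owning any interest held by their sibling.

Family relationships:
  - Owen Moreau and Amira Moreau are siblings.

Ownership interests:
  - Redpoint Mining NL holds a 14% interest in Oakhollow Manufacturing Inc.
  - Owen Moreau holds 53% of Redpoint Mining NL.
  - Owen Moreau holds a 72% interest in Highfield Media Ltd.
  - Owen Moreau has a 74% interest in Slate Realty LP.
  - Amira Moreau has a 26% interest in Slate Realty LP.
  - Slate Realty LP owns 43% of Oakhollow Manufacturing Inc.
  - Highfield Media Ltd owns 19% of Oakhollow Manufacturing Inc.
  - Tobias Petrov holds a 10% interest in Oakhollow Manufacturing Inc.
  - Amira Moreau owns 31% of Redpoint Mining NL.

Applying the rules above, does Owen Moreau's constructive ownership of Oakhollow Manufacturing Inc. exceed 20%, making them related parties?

Yes

By sibling attribution (R3), Owen Moreau is treated as also owning Amira Moreau's interest in Slate Realty LP, giving 74% + 26% = 100%.
By sibling attribution (R3), Owen Moreau is treated as also owning Amira Moreau's interest in Redpoint Mining NL, giving 53% + 31% = 84%.
Chain via Slate Realty LP (R2): 100% × 43% = 43% of Oakhollow Manufacturing Inc.
Chain via Highfield Media Ltd (R2): 72% × 19% = 13.68% of Oakhollow Manufacturing Inc.
Chain via Redpoint Mining NL (R2): 84% × 14% = 11.76% of Oakhollow Manufacturing Inc.
Aggregating (R1): 43% + 13.68% + 11.76% = 68.44%.
68.44% exceeds the 20% threshold, so Owen is a related party to Oakhollow Manufacturing Inc.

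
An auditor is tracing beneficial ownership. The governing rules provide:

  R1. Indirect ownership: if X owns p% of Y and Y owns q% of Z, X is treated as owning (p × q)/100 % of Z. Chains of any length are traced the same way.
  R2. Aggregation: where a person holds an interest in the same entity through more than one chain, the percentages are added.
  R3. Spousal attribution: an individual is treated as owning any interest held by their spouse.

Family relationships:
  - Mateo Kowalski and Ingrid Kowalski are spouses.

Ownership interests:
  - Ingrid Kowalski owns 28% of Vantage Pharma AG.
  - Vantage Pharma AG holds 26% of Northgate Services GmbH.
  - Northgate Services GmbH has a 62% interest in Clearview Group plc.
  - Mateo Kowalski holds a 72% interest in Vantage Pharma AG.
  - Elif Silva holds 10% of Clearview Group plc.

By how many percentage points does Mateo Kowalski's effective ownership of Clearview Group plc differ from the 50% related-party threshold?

By spousal attribution (R3), Mateo Kowalski is treated as also owning Ingrid Kowalski's interest in Vantage Pharma AG, giving 72% + 28% = 100%.
Chain via Vantage Pharma AG → Northgate Services GmbH (R1): 100% × 26% × 62% = 16.12% of Clearview Group plc.
16.12% falls short of the 50% threshold by 33.88 percentage points.

33.88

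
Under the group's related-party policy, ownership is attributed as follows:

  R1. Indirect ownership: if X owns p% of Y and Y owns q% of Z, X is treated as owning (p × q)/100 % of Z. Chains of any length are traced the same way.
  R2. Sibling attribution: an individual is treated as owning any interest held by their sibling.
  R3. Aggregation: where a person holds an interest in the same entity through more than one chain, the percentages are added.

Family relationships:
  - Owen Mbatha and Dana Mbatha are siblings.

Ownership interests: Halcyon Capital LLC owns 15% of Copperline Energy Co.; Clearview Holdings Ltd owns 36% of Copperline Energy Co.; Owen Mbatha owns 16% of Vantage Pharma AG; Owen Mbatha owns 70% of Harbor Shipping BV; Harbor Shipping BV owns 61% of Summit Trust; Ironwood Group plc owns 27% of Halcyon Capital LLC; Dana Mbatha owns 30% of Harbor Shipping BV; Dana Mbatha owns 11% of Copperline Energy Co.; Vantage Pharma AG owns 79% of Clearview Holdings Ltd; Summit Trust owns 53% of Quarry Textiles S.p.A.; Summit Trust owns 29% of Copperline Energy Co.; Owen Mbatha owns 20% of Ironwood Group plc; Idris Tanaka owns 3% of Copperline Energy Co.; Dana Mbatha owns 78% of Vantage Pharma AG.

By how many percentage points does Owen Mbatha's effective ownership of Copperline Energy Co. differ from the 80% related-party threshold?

By sibling attribution (R2), Owen Mbatha is treated as also owning Dana Mbatha's interest in Harbor Shipping BV, giving 70% + 30% = 100%.
By sibling attribution (R2), Owen Mbatha is treated as also owning Dana Mbatha's interest in Vantage Pharma AG, giving 16% + 78% = 94%.
By sibling attribution (R2), Owen Mbatha is treated as owning Dana Mbatha's 11% interest in Copperline Energy Co.
Chain via Harbor Shipping BV → Summit Trust (R1): 100% × 61% × 29% = 17.69% of Copperline Energy Co.
Chain via Vantage Pharma AG → Clearview Holdings Ltd (R1): 94% × 79% × 36% = 26.7336% of Copperline Energy Co.
Chain via Ironwood Group plc → Halcyon Capital LLC (R1): 20% × 27% × 15% = 0.81% of Copperline Energy Co.
Direct interest in Copperline Energy Co: 11%.
Aggregating (R3): 17.69% + 26.7336% + 0.81% + 11% = 56.2336%.
56.2336% falls short of the 80% threshold by 23.7664 percentage points.

23.7664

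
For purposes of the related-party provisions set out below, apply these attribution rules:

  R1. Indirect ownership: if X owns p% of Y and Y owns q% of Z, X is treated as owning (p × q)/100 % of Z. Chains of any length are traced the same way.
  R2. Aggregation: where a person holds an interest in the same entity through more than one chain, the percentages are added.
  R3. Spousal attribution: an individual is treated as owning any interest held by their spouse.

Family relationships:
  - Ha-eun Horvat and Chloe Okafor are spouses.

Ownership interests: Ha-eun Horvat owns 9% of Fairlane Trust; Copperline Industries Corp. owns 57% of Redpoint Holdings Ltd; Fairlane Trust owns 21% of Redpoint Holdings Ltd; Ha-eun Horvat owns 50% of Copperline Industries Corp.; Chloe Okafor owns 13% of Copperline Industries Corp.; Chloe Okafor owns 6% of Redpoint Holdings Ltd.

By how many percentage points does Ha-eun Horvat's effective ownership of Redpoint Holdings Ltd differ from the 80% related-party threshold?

By spousal attribution (R3), Ha-eun Horvat is treated as also owning Chloe Okafor's interest in Copperline Industries Corp, giving 50% + 13% = 63%.
By spousal attribution (R3), Ha-eun Horvat is treated as owning Chloe Okafor's 6% interest in Redpoint Holdings Ltd.
Chain via Copperline Industries Corp. (R1): 63% × 57% = 35.91% of Redpoint Holdings Ltd.
Chain via Fairlane Trust (R1): 9% × 21% = 1.89% of Redpoint Holdings Ltd.
Direct interest in Redpoint Holdings Ltd: 6%.
Aggregating (R2): 35.91% + 1.89% + 6% = 43.8%.
43.8% falls short of the 80% threshold by 36.2 percentage points.

36.2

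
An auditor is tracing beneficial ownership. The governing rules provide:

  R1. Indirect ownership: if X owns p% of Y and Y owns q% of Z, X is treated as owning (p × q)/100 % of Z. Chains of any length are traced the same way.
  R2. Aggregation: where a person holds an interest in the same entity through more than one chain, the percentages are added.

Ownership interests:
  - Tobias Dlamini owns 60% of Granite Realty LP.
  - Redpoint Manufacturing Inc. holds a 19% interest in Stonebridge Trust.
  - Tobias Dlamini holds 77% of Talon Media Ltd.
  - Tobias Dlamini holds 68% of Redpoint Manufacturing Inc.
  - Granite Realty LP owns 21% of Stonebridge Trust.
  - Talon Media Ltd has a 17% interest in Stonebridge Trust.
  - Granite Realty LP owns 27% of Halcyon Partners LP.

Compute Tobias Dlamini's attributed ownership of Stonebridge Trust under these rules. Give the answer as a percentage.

Chain via Granite Realty LP (R1): 60% × 21% = 12.6% of Stonebridge Trust.
Chain via Talon Media Ltd (R1): 77% × 17% = 13.09% of Stonebridge Trust.
Chain via Redpoint Manufacturing Inc. (R1): 68% × 19% = 12.92% of Stonebridge Trust.
Aggregating (R2): 12.6% + 13.09% + 12.92% = 38.61%.

38.61%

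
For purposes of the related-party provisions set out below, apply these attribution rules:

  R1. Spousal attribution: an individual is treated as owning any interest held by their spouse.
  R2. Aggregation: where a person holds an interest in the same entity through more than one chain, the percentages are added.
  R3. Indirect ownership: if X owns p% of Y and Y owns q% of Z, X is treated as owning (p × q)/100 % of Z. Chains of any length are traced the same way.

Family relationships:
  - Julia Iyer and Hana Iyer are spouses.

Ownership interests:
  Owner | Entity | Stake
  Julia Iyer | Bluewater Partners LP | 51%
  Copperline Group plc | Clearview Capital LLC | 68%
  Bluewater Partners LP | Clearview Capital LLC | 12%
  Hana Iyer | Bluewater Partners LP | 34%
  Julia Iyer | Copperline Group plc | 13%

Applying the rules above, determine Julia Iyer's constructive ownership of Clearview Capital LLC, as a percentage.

By spousal attribution (R1), Julia Iyer is treated as also owning Hana Iyer's interest in Bluewater Partners LP, giving 51% + 34% = 85%.
Chain via Copperline Group plc (R3): 13% × 68% = 8.84% of Clearview Capital LLC.
Chain via Bluewater Partners LP (R3): 85% × 12% = 10.2% of Clearview Capital LLC.
Aggregating (R2): 8.84% + 10.2% = 19.04%.

19.04%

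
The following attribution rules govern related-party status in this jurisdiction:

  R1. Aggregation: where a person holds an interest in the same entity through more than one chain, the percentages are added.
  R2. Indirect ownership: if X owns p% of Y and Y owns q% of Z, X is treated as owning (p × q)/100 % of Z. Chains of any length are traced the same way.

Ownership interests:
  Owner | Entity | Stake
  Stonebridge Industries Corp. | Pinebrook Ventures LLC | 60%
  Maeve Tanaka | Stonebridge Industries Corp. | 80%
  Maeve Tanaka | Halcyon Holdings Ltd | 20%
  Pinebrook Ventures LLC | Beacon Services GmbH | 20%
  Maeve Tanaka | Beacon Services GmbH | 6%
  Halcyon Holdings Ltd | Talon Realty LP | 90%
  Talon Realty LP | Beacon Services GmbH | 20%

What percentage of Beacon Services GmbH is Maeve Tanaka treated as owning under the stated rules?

19.2%

Chain via Halcyon Holdings Ltd → Talon Realty LP (R2): 20% × 90% × 20% = 3.6% of Beacon Services GmbH.
Chain via Stonebridge Industries Corp. → Pinebrook Ventures LLC (R2): 80% × 60% × 20% = 9.6% of Beacon Services GmbH.
Direct interest in Beacon Services GmbH: 6%.
Aggregating (R1): 3.6% + 9.6% + 6% = 19.2%.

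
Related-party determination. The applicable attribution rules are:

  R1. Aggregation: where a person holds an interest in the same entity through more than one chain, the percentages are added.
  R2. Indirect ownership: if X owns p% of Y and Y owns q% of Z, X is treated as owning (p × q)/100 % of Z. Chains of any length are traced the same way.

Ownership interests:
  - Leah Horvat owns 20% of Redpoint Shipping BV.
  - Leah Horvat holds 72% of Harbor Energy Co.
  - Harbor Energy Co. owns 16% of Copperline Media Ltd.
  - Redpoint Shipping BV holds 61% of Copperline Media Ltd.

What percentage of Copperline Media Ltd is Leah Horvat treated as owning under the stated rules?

Chain via Redpoint Shipping BV (R2): 20% × 61% = 12.2% of Copperline Media Ltd.
Chain via Harbor Energy Co. (R2): 72% × 16% = 11.52% of Copperline Media Ltd.
Aggregating (R1): 12.2% + 11.52% = 23.72%.

23.72%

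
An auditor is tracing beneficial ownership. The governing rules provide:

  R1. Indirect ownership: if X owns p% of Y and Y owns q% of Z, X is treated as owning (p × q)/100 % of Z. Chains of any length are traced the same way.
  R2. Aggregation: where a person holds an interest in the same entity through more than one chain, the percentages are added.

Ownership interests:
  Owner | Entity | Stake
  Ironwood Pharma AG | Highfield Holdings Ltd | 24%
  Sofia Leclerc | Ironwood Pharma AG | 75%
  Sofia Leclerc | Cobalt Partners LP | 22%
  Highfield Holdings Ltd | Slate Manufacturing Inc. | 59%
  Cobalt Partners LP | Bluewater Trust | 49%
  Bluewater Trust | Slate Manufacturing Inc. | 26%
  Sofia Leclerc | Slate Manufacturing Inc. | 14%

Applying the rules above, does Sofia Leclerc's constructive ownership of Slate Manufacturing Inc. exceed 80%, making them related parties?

No

Chain via Cobalt Partners LP → Bluewater Trust (R1): 22% × 49% × 26% = 2.8028% of Slate Manufacturing Inc.
Chain via Ironwood Pharma AG → Highfield Holdings Ltd (R1): 75% × 24% × 59% = 10.62% of Slate Manufacturing Inc.
Direct interest in Slate Manufacturing Inc: 14%.
Aggregating (R2): 2.8028% + 10.62% + 14% = 27.4228%.
27.4228% does not exceed the 80% threshold, so Sofia is not a related party to Slate Manufacturing Inc.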